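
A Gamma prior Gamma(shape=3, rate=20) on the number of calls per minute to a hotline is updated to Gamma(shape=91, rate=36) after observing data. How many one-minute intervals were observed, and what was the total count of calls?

A Gamma(α, β) prior (rate parametrization) on a Poisson rate with n observations summing to S gives posterior Gamma(α+S, β+n).
Matching: Σxᵢ = 91 − 3 = 88 and n = 36 − 20 = 16.

n = 16 one-minute intervals with total 88 calls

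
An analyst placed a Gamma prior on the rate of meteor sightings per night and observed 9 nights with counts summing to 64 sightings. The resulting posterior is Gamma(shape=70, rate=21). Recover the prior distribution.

Gamma–Poisson conjugacy: posterior shape = α + Σxᵢ, posterior rate = β + n.
So α = 70 − 64 = 6 and β = 21 − 9 = 12.

Gamma(shape=6, rate=12)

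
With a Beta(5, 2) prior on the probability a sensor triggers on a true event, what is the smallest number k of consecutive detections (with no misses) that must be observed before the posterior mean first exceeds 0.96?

After k detections and 0 misses the posterior is Beta(5+k, 2), with mean (5+k)/(5+2+k).
Set (5+k)/(7+k) > 0.96 and solve: k > (0.96·7 − 5)/(1 − 0.96) = 43.000.
The smallest integer exceeding 43.000 is 44.

k = 44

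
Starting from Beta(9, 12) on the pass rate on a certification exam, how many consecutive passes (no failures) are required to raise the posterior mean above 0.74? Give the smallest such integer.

After k passes and 0 failures the posterior is Beta(9+k, 12), with mean (9+k)/(9+12+k).
Set (9+k)/(21+k) > 0.74 and solve: k > (0.74·21 − 9)/(1 − 0.74) = 25.154.
The smallest integer exceeding 25.154 is 26, and checking k=26: (35)/(47) = 0.7447 > 0.74.

k = 26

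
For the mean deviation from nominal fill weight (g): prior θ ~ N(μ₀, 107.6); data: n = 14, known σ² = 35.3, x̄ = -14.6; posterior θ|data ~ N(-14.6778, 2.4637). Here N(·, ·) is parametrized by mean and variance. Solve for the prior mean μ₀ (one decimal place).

With known observation variance, the Normal–Normal posterior has precision τ_n = τ₀ + n/σ² and mean μ_n = (τ₀μ₀ + (n/σ²)x̄)/τ_n.
Here τ₀ = 1/107.6 = 0.009294 and τ_data = 14/35.3 = 0.396601, so τ_n = 0.405895.
Rearranging for μ₀: μ₀ = (μ_n·τ_n − τ_data·x̄)/τ₀ = (-14.6778·0.405895 − 0.396601·-14.6) / 0.009294 = -0.167271/0.009294 ≈ -18.0.

μ₀ = -18.0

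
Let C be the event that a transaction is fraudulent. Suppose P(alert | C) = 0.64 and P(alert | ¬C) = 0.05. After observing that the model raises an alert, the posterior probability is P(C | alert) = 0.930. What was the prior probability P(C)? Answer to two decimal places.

P(C) = 0.51

In odds form, posterior odds = prior odds × likelihood ratio, so prior odds = posterior odds ÷ LR.
Posterior odds = 0.930/(1−0.930) = 13.2857. LR = 0.64/0.05 = 12.8000.
Prior odds = 13.2857/12.8000 = 1.0379, so P(C) = 1.0379/(1+1.0379) ≈ 0.51.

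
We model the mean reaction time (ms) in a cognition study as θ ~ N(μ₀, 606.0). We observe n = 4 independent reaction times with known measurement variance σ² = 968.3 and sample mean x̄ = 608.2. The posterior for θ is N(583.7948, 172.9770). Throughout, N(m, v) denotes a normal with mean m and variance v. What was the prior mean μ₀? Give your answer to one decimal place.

μ₀ = 522.7

With known observation variance, the Normal–Normal posterior has precision τ_n = τ₀ + n/σ² and mean μ_n = (τ₀μ₀ + (n/σ²)x̄)/τ_n.
Here τ₀ = 1/606.0 = 0.001650 and τ_data = 4/968.3 = 0.004131, so τ_n = 0.005781.
Rearranging for μ₀: μ₀ = (μ_n·τ_n − τ_data·x̄)/τ₀ = (583.7948·0.005781 − 0.004131·608.2) / 0.001650 = 0.862444/0.001650 ≈ 522.7.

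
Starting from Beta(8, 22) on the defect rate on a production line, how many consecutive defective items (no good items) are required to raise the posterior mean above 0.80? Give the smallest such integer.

k = 81

After k defective items and 0 good items the posterior is Beta(8+k, 22), with mean (8+k)/(8+22+k).
Set (8+k)/(30+k) > 0.80 and solve: k > (0.80·30 − 8)/(1 − 0.80) = 80.000.
The smallest integer exceeding 80.000 is 81, and checking k=81: (89)/(111) = 0.8018 > 0.80.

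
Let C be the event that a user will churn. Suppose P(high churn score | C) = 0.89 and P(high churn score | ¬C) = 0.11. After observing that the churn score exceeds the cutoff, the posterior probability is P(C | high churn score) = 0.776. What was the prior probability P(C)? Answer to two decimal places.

P(C) = 0.30

In odds form, posterior odds = prior odds × likelihood ratio, so prior odds = posterior odds ÷ LR.
Posterior odds = 0.776/(1−0.776) = 3.4643. LR = 0.89/0.11 = 8.0909.
Prior odds = 3.4643/8.0909 = 0.4282, so P(C) = 0.4282/(1+0.4282) ≈ 0.30.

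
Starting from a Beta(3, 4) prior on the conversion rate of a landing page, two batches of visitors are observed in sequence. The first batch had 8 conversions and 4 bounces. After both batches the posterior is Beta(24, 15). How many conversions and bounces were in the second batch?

13 conversions and 7 bounces

Sequential conjugate updates are equivalent to a single update on the pooled data, so total successes = posterior α − prior α and total failures = posterior β − prior β.
Total across both batches: 24−3=21 conversions, 15−4=11 bounces.
Subtract the first batch: 21−8=13 conversions and 11−4=7 bounces.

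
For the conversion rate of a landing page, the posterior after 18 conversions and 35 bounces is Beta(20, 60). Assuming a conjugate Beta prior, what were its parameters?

Beta is conjugate to the binomial likelihood: posterior = Beta(α+s, β+f).
So α = 20 − 18 = 2 and β = 60 − 35 = 25.

Beta(2, 25)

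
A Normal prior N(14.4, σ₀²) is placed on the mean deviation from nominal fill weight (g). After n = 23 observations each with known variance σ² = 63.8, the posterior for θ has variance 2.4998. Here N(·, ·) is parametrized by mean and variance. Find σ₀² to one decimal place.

σ₀² = 25.3

Posterior precision equals prior precision plus data precision: 1/σ_n² = 1/σ₀² + n/σ².
So 1/σ₀² = 1/2.4998 − 23/63.8 = 0.400032 − 0.360502 = 0.039530.
Hence σ₀² = 1/0.039530 ≈ 25.3.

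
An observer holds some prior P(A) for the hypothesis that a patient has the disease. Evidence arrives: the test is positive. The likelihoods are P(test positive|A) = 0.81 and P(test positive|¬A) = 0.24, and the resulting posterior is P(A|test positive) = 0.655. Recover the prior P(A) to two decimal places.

In odds form, posterior odds = prior odds × likelihood ratio, so prior odds = posterior odds ÷ LR.
Posterior odds = 0.655/(1−0.655) = 1.8986. LR = 0.81/0.24 = 3.3750.
Prior odds = 1.8986/3.3750 = 0.5625, so P(A) = 0.5625/(1+0.5625) ≈ 0.36.

P(A) = 0.36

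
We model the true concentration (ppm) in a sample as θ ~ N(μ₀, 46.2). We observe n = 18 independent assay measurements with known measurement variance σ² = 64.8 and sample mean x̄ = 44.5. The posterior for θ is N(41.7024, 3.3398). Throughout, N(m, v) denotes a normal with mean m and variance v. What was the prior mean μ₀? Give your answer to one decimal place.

With known observation variance, the Normal–Normal posterior has precision τ_n = τ₀ + n/σ² and mean μ_n = (τ₀μ₀ + (n/σ²)x̄)/τ_n.
Here τ₀ = 1/46.2 = 0.021645 and τ_data = 18/64.8 = 0.277778, so τ_n = 0.299423.
Rearranging for μ₀: μ₀ = (μ_n·τ_n − τ_data·x̄)/τ₀ = (41.7024·0.299423 − 0.277778·44.5) / 0.021645 = 0.125537/0.021645 ≈ 5.8.

μ₀ = 5.8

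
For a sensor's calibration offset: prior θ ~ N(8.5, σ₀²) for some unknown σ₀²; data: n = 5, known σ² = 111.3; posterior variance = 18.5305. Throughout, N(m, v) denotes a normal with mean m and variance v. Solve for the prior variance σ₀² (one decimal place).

For the Normal–Normal model with known σ², precisions add: τ_n = τ₀ + n/σ².
So 1/σ₀² = 1/18.5305 − 5/111.3 = 0.053965 − 0.044924 = 0.009041.
Hence σ₀² = 1/0.009041 ≈ 110.6.

σ₀² = 110.6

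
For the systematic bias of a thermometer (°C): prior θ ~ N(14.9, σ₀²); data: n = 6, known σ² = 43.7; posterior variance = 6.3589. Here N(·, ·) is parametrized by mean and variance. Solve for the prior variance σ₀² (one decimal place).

σ₀² = 50.1

Posterior precision equals prior precision plus data precision: 1/σ_n² = 1/σ₀² + n/σ².
So 1/σ₀² = 1/6.3589 − 6/43.7 = 0.157260 − 0.137300 = 0.019960.
Hence σ₀² = 1/0.019960 ≈ 50.1.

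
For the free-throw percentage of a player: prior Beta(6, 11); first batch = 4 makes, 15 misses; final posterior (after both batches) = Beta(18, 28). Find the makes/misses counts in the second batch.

Sequential conjugate updates are equivalent to a single update on the pooled data, so total successes = posterior α − prior α and total failures = posterior β − prior β.
Total across both batches: 18−6=12 makes, 28−11=17 misses.
Subtract the first batch: 12−4=8 makes and 17−15=2 misses.

8 makes and 2 misses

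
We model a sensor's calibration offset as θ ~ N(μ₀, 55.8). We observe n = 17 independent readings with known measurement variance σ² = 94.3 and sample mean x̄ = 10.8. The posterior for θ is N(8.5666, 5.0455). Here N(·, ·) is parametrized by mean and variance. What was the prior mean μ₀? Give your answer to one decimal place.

μ₀ = -13.9

The posterior mean is a precision-weighted average: μ_n = (τ₀μ₀ + τ_data·x̄)/(τ₀+τ_data), with τ₀=1/σ₀² and τ_data=n/σ².
Here τ₀ = 1/55.8 = 0.017921 and τ_data = 17/94.3 = 0.180276, so τ_n = 0.198197.
Rearranging for μ₀: μ₀ = (μ_n·τ_n − τ_data·x̄)/τ₀ = (8.5666·0.198197 − 0.180276·10.8) / 0.017921 = -0.249106/0.017921 ≈ -13.9.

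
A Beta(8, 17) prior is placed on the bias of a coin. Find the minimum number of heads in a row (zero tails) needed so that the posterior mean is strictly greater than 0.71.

After k heads and 0 tails the posterior is Beta(8+k, 17), with mean (8+k)/(8+17+k).
Set (8+k)/(25+k) > 0.71 and solve: k > (0.71·25 − 8)/(1 − 0.71) = 33.621.
The smallest integer exceeding 33.621 is 34, and checking k=34: (42)/(59) = 0.7119 > 0.71.

k = 34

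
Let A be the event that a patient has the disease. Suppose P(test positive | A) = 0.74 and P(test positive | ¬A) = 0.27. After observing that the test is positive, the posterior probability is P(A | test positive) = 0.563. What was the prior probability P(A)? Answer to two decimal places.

Bayes' rule in odds form gives O(A|E) = O(A)·[P(E|A)/P(E|¬A)], hence O(A) = O(A|E)/LR.
Posterior odds = 0.563/(1−0.563) = 1.2883. LR = 0.74/0.27 = 2.7407.
Prior odds = 1.2883/2.7407 = 0.4701, so P(A) = 0.4701/(1+0.4701) ≈ 0.32.

P(A) = 0.32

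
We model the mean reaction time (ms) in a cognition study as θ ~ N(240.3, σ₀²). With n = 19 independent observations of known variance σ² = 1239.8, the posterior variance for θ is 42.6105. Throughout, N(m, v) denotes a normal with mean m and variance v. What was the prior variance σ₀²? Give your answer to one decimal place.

σ₀² = 122.8

For the Normal–Normal model with known σ², precisions add: τ_n = τ₀ + n/σ².
So 1/σ₀² = 1/42.6105 − 19/1239.8 = 0.023468 − 0.015325 = 0.008143.
Hence σ₀² = 1/0.008143 ≈ 122.8.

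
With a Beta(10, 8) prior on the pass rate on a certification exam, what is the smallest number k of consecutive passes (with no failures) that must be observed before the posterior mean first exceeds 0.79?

k = 21

After k passes and 0 failures the posterior is Beta(10+k, 8), with mean (10+k)/(10+8+k).
Set (10+k)/(18+k) > 0.79 and solve: k > (0.79·18 − 10)/(1 − 0.79) = 20.095.
The smallest integer exceeding 20.095 is 21.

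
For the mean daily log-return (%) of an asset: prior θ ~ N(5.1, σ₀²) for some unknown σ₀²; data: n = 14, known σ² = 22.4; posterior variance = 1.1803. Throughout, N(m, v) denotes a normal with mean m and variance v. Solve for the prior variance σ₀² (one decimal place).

Posterior precision equals prior precision plus data precision: 1/σ_n² = 1/σ₀² + n/σ².
So 1/σ₀² = 1/1.1803 − 14/22.4 = 0.847242 − 0.625000 = 0.222242.
Hence σ₀² = 1/0.222242 ≈ 4.5.

σ₀² = 4.5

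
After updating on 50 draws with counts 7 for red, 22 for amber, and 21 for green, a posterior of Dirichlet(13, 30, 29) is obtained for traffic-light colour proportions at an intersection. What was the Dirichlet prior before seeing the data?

For a Dirichlet(α) prior with multinomial counts c, the posterior is Dirichlet(α + c) componentwise.
Subtract each count from the matching posterior parameter: 13−7=6, 30−22=8, 29−21=8.

Dirichlet(6, 8, 8)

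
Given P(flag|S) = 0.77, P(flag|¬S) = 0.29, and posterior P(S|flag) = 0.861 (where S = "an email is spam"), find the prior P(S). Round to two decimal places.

P(S) = 0.70

In odds form, posterior odds = prior odds × likelihood ratio, so prior odds = posterior odds ÷ LR.
Posterior odds = 0.861/(1−0.861) = 6.1942. LR = 0.77/0.29 = 2.6552.
Prior odds = 6.1942/2.6552 = 2.3329, so P(S) = 2.3329/(1+2.3329) ≈ 0.70.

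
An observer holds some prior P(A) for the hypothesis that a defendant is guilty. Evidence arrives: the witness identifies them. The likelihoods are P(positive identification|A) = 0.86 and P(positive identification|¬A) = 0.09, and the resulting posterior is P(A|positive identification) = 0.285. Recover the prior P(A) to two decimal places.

In odds form, posterior odds = prior odds × likelihood ratio, so prior odds = posterior odds ÷ LR.
Posterior odds = 0.285/(1−0.285) = 0.3986. LR = 0.86/0.09 = 9.5556.
Prior odds = 0.3986/9.5556 = 0.0417, so P(A) = 0.0417/(1+0.0417) ≈ 0.04.

P(A) = 0.04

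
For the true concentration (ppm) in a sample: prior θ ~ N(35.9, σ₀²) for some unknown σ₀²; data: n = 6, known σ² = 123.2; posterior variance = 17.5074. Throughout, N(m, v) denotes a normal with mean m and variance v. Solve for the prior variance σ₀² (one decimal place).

Posterior precision equals prior precision plus data precision: 1/σ_n² = 1/σ₀² + n/σ².
So 1/σ₀² = 1/17.5074 − 6/123.2 = 0.057119 − 0.048701 = 0.008418.
Hence σ₀² = 1/0.008418 ≈ 118.8.

σ₀² = 118.8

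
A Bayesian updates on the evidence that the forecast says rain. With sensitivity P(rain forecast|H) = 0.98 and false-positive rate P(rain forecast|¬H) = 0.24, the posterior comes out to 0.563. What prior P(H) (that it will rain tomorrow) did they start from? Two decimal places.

P(H) = 0.24

In odds form, posterior odds = prior odds × likelihood ratio, so prior odds = posterior odds ÷ LR.
Posterior odds = 0.563/(1−0.563) = 1.2883. LR = 0.98/0.24 = 4.0833.
Prior odds = 1.2883/4.0833 = 0.3155, so P(H) = 0.3155/(1+0.3155) ≈ 0.24.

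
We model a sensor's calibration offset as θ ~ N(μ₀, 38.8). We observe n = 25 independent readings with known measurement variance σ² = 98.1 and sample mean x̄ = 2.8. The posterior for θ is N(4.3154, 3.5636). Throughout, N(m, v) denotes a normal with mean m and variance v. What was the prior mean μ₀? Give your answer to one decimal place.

μ₀ = 19.3

The posterior mean is a precision-weighted average: μ_n = (τ₀μ₀ + τ_data·x̄)/(τ₀+τ_data), with τ₀=1/σ₀² and τ_data=n/σ².
Here τ₀ = 1/38.8 = 0.025773 and τ_data = 25/98.1 = 0.254842, so τ_n = 0.280615.
Rearranging for μ₀: μ₀ = (μ_n·τ_n − τ_data·x̄)/τ₀ = (4.3154·0.280615 − 0.254842·2.8) / 0.025773 = 0.497408/0.025773 ≈ 19.3.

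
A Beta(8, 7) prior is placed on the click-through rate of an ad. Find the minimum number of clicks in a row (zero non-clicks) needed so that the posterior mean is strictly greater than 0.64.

After k clicks and 0 non-clicks the posterior is Beta(8+k, 7), with mean (8+k)/(8+7+k).
Set (8+k)/(15+k) > 0.64 and solve: k > (0.64·15 − 8)/(1 − 0.64) = 4.444.
The smallest integer exceeding 4.444 is 5, and checking k=5: (13)/(20) = 0.6500 > 0.64.

k = 5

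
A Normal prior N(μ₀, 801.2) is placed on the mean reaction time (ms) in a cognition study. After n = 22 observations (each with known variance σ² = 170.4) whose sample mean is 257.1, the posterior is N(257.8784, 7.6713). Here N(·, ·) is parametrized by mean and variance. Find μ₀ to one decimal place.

The posterior mean is a precision-weighted average: μ_n = (τ₀μ₀ + τ_data·x̄)/(τ₀+τ_data), with τ₀=1/σ₀² and τ_data=n/σ².
Here τ₀ = 1/801.2 = 0.001248 and τ_data = 22/170.4 = 0.129108, so τ_n = 0.130356.
Rearranging for μ₀: μ₀ = (μ_n·τ_n − τ_data·x̄)/τ₀ = (257.8784·0.130356 − 0.129108·257.1) / 0.001248 = 0.422330/0.001248 ≈ 338.4.

μ₀ = 338.4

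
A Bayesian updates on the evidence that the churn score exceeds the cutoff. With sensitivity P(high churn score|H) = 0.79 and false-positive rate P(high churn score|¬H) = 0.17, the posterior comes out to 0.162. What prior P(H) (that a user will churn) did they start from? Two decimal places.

In odds form, posterior odds = prior odds × likelihood ratio, so prior odds = posterior odds ÷ LR.
Posterior odds = 0.162/(1−0.162) = 0.1933. LR = 0.79/0.17 = 4.6471.
Prior odds = 0.1933/4.6471 = 0.0416, so P(H) = 0.0416/(1+0.0416) ≈ 0.04.

P(H) = 0.04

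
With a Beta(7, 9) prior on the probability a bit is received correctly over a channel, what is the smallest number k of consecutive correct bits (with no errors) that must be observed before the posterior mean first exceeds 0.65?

k = 10

After k correct bits and 0 errors the posterior is Beta(7+k, 9), with mean (7+k)/(7+9+k).
Set (7+k)/(16+k) > 0.65 and solve: k > (0.65·16 − 7)/(1 − 0.65) = 9.714.
The smallest integer exceeding 9.714 is 10, and checking k=10: (17)/(26) = 0.6538 > 0.65.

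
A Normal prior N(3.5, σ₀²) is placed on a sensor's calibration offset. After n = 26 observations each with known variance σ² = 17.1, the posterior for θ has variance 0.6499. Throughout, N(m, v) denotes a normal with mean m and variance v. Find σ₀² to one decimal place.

σ₀² = 54.9

For the Normal–Normal model with known σ², precisions add: τ_n = τ₀ + n/σ².
So 1/σ₀² = 1/0.6499 − 26/17.1 = 1.538698 − 1.520468 = 0.018230.
Hence σ₀² = 1/0.018230 ≈ 54.9.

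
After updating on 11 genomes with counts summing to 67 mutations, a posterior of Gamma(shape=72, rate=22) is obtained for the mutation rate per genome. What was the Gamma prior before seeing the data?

Gamma(shape=5, rate=11)

Gamma–Poisson conjugacy: posterior shape = α + Σxᵢ, posterior rate = β + n.
So α = 72 − 67 = 5 and β = 22 − 11 = 11.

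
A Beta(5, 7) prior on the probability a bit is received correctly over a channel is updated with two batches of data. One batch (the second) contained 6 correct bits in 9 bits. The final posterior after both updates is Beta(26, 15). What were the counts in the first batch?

15 correct bits and 5 errors

Because Beta–binomial updating is additive in the counts, the combined data contributed (α_post−α_prior, β_post−β_prior) successes and failures.
Total across both batches: 26−5=21 correct bits, 15−7=8 errors.
Subtract the second batch: 21−6=15 correct bits and 8−3=5 errors.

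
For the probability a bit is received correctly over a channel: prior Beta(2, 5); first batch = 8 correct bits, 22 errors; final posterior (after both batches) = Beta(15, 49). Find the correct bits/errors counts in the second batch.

Because Beta–binomial updating is additive in the counts, the combined data contributed (α_post−α_prior, β_post−β_prior) successes and failures.
Total across both batches: 15−2=13 correct bits, 49−5=44 errors.
Subtract the first batch: 13−8=5 correct bits and 44−22=22 errors.

5 correct bits and 22 errors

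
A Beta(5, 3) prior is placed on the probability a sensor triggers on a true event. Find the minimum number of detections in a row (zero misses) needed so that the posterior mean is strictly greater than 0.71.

k = 3

After k detections and 0 misses the posterior is Beta(5+k, 3), with mean (5+k)/(5+3+k).
Set (5+k)/(8+k) > 0.71 and solve: k > (0.71·8 − 5)/(1 − 0.71) = 2.345.
The smallest integer exceeding 2.345 is 3.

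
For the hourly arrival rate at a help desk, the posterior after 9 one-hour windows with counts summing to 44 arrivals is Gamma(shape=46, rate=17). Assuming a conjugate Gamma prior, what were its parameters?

A Gamma(α, β) prior (rate parametrization) on a Poisson rate with n observations summing to S gives posterior Gamma(α+S, β+n).
So α = 46 − 44 = 2 and β = 17 − 9 = 8.

Gamma(shape=2, rate=8)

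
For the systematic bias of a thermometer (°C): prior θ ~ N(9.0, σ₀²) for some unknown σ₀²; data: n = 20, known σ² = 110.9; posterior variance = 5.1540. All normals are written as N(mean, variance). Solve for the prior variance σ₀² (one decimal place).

For the Normal–Normal model with known σ², precisions add: τ_n = τ₀ + n/σ².
So 1/σ₀² = 1/5.1540 − 20/110.9 = 0.194024 − 0.180343 = 0.013681.
Hence σ₀² = 1/0.013681 ≈ 73.1.

σ₀² = 73.1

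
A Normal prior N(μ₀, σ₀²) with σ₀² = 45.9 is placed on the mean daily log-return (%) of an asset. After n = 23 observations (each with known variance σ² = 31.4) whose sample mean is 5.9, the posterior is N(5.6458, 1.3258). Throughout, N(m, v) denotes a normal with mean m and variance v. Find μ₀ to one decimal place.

μ₀ = -2.9

The posterior mean is a precision-weighted average: μ_n = (τ₀μ₀ + τ_data·x̄)/(τ₀+τ_data), with τ₀=1/σ₀² and τ_data=n/σ².
Here τ₀ = 1/45.9 = 0.021786 and τ_data = 23/31.4 = 0.732484, so τ_n = 0.754270.
Rearranging for μ₀: μ₀ = (μ_n·τ_n − τ_data·x̄)/τ₀ = (5.6458·0.754270 − 0.732484·5.9) / 0.021786 = -0.063198/0.021786 ≈ -2.9.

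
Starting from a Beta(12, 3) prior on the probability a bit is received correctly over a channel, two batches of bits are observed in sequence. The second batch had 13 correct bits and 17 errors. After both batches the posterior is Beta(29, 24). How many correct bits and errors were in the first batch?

4 correct bits and 4 errors

Because Beta–binomial updating is additive in the counts, the combined data contributed (α_post−α_prior, β_post−β_prior) successes and failures.
Total across both batches: 29−12=17 correct bits, 24−3=21 errors.
Subtract the second batch: 17−13=4 correct bits and 21−17=4 errors.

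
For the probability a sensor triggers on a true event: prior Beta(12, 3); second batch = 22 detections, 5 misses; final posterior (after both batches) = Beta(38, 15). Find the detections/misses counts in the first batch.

4 detections and 7 misses

Because Beta–binomial updating is additive in the counts, the combined data contributed (α_post−α_prior, β_post−β_prior) successes and failures.
Total across both batches: 38−12=26 detections, 15−3=12 misses.
Subtract the second batch: 26−22=4 detections and 12−5=7 misses.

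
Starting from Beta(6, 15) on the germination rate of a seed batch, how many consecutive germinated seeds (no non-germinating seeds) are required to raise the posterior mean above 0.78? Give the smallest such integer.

After k germinated seeds and 0 non-germinating seeds the posterior is Beta(6+k, 15), with mean (6+k)/(6+15+k).
Set (6+k)/(21+k) > 0.78 and solve: k > (0.78·21 − 6)/(1 − 0.78) = 47.182.
The smallest integer exceeding 47.182 is 48, and checking k=48: (54)/(69) = 0.7826 > 0.78.

k = 48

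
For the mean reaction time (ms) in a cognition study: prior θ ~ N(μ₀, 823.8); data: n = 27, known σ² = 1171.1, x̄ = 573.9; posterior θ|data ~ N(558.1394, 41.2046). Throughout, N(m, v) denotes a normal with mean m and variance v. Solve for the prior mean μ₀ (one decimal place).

The posterior mean is a precision-weighted average: μ_n = (τ₀μ₀ + τ_data·x̄)/(τ₀+τ_data), with τ₀=1/σ₀² and τ_data=n/σ².
Here τ₀ = 1/823.8 = 0.001214 and τ_data = 27/1171.1 = 0.023055, so τ_n = 0.024269.
Rearranging for μ₀: μ₀ = (μ_n·τ_n − τ_data·x̄)/τ₀ = (558.1394·0.024269 − 0.023055·573.9) / 0.001214 = 0.314221/0.001214 ≈ 258.8.

μ₀ = 258.8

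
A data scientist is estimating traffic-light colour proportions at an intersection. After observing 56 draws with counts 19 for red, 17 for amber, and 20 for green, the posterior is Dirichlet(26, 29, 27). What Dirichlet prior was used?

For a Dirichlet(α) prior with multinomial counts c, the posterior is Dirichlet(α + c) componentwise.
Subtract each count from the matching posterior parameter: 26−19=7, 29−17=12, 27−20=7.

Dirichlet(7, 12, 7)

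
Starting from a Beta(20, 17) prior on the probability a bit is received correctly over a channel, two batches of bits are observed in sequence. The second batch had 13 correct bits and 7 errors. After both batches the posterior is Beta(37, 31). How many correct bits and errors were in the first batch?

4 correct bits and 7 errors

Sequential conjugate updates are equivalent to a single update on the pooled data, so total successes = posterior α − prior α and total failures = posterior β − prior β.
Total across both batches: 37−20=17 correct bits, 31−17=14 errors.
Subtract the second batch: 17−13=4 correct bits and 14−7=7 errors.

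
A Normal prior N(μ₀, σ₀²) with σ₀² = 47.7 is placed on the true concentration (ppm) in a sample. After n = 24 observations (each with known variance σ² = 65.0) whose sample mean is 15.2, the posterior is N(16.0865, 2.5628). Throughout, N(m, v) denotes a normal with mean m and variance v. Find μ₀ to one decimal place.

μ₀ = 31.7

The posterior mean is a precision-weighted average: μ_n = (τ₀μ₀ + τ_data·x̄)/(τ₀+τ_data), with τ₀=1/σ₀² and τ_data=n/σ².
Here τ₀ = 1/47.7 = 0.020964 and τ_data = 24/65.0 = 0.369231, so τ_n = 0.390195.
Rearranging for μ₀: μ₀ = (μ_n·τ_n − τ_data·x̄)/τ₀ = (16.0865·0.390195 − 0.369231·15.2) / 0.020964 = 0.664561/0.020964 ≈ 31.7.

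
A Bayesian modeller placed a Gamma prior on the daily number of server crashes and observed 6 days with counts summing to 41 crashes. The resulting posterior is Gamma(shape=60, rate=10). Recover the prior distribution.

A Gamma(α, β) prior (rate parametrization) on a Poisson rate with n observations summing to S gives posterior Gamma(α+S, β+n).
So α = 60 − 41 = 19 and β = 10 − 6 = 4.

Gamma(shape=19, rate=4)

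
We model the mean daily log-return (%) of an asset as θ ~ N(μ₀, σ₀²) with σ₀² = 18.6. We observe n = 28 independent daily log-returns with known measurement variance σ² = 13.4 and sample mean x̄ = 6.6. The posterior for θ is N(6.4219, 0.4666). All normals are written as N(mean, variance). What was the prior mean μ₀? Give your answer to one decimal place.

μ₀ = -0.5

The posterior mean is a precision-weighted average: μ_n = (τ₀μ₀ + τ_data·x̄)/(τ₀+τ_data), with τ₀=1/σ₀² and τ_data=n/σ².
Here τ₀ = 1/18.6 = 0.053763 and τ_data = 28/13.4 = 2.089552, so τ_n = 2.143315.
Rearranging for μ₀: μ₀ = (μ_n·τ_n − τ_data·x̄)/τ₀ = (6.4219·2.143315 − 2.089552·6.6) / 0.053763 = -0.026889/0.053763 ≈ -0.5.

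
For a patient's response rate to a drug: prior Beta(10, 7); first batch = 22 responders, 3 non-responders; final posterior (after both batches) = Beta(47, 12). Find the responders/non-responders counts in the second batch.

Sequential conjugate updates are equivalent to a single update on the pooled data, so total successes = posterior α − prior α and total failures = posterior β − prior β.
Total across both batches: 47−10=37 responders, 12−7=5 non-responders.
Subtract the first batch: 37−22=15 responders and 5−3=2 non-responders.

15 responders and 2 non-responders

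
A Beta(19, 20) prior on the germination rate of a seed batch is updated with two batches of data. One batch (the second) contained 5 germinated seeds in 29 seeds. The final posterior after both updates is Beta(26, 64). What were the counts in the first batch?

Because Beta–binomial updating is additive in the counts, the combined data contributed (α_post−α_prior, β_post−β_prior) successes and failures.
Total across both batches: 26−19=7 germinated seeds, 64−20=44 non-germinating seeds.
Subtract the second batch: 7−5=2 germinated seeds and 44−24=20 non-germinating seeds.

2 germinated seeds and 20 non-germinating seeds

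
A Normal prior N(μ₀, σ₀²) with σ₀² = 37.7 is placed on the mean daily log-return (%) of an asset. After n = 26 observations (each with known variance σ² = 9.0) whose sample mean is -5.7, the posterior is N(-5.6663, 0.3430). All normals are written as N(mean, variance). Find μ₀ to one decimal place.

μ₀ = -2.0

The posterior mean is a precision-weighted average: μ_n = (τ₀μ₀ + τ_data·x̄)/(τ₀+τ_data), with τ₀=1/σ₀² and τ_data=n/σ².
Here τ₀ = 1/37.7 = 0.026525 and τ_data = 26/9.0 = 2.888889, so τ_n = 2.915414.
Rearranging for μ₀: μ₀ = (μ_n·τ_n − τ_data·x̄)/τ₀ = (-5.6663·2.915414 − 2.888889·-5.7) / 0.026525 = -0.052943/0.026525 ≈ -2.0.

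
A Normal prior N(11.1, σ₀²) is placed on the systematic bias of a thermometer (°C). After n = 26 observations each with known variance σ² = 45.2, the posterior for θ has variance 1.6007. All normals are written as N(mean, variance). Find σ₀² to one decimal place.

σ₀² = 20.2

For the Normal–Normal model with known σ², precisions add: τ_n = τ₀ + n/σ².
So 1/σ₀² = 1/1.6007 − 26/45.2 = 0.624727 − 0.575221 = 0.049506.
Hence σ₀² = 1/0.049506 ≈ 20.2.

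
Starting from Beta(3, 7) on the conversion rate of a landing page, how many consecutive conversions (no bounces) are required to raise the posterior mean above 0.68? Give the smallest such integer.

k = 12

After k conversions and 0 bounces the posterior is Beta(3+k, 7), with mean (3+k)/(3+7+k).
Set (3+k)/(10+k) > 0.68 and solve: k > (0.68·10 − 3)/(1 − 0.68) = 11.875.
The smallest integer exceeding 11.875 is 12.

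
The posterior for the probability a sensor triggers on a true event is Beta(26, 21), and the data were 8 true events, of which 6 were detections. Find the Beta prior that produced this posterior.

Beta(20, 19)

Under Beta–binomial conjugacy the posterior parameters are (α+s, β+f).
So α = 26 − 6 = 20 and β = 21 − 2 = 19.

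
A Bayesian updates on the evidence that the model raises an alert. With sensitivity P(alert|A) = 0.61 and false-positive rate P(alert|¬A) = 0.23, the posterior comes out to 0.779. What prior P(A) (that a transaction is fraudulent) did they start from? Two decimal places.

Bayes' rule in odds form gives O(A|E) = O(A)·[P(E|A)/P(E|¬A)], hence O(A) = O(A|E)/LR.
Posterior odds = 0.779/(1−0.779) = 3.5249. LR = 0.61/0.23 = 2.6522.
Prior odds = 3.5249/2.6522 = 1.3290, so P(A) = 1.3290/(1+1.3290) ≈ 0.57.

P(A) = 0.57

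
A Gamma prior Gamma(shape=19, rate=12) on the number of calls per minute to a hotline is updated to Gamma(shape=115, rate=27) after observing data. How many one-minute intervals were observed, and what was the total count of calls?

n = 15 one-minute intervals with total 96 calls

A Gamma(α, β) prior (rate parametrization) on a Poisson rate with n observations summing to S gives posterior Gamma(α+S, β+n).
Matching: Σxᵢ = 115 − 19 = 96 and n = 27 − 12 = 15.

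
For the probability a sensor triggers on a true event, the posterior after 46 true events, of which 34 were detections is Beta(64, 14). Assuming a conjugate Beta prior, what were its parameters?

Beta(30, 2)

Beta is conjugate to the binomial likelihood: posterior = Beta(α+s, β+f).
So α = 64 − 34 = 30 and β = 14 − 12 = 2.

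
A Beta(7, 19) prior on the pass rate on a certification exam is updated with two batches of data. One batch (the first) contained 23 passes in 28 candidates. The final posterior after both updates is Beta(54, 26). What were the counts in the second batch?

Sequential conjugate updates are equivalent to a single update on the pooled data, so total successes = posterior α − prior α and total failures = posterior β − prior β.
Total across both batches: 54−7=47 passes, 26−19=7 failures.
Subtract the first batch: 47−23=24 passes and 7−5=2 failures.

24 passes and 2 failures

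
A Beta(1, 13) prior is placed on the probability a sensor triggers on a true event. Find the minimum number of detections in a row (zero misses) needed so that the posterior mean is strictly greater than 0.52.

After k detections and 0 misses the posterior is Beta(1+k, 13), with mean (1+k)/(1+13+k).
Set (1+k)/(14+k) > 0.52 and solve: k > (0.52·14 − 1)/(1 − 0.52) = 13.083.
The smallest integer exceeding 13.083 is 14, and checking k=14: (15)/(28) = 0.5357 > 0.52.

k = 14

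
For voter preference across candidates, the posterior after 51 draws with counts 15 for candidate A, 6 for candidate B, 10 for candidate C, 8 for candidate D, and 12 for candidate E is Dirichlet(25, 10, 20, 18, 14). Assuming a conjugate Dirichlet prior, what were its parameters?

Dirichlet(10, 4, 10, 10, 2)

For a Dirichlet(α) prior with multinomial counts c, the posterior is Dirichlet(α + c) componentwise.
Subtract each count from the matching posterior parameter: 25−15=10, 10−6=4, 20−10=10, 18−8=10, 14−12=2.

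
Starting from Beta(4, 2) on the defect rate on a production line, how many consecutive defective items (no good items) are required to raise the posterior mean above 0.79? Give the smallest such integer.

k = 4

After k defective items and 0 good items the posterior is Beta(4+k, 2), with mean (4+k)/(4+2+k).
Set (4+k)/(6+k) > 0.79 and solve: k > (0.79·6 − 4)/(1 − 0.79) = 3.524.
The smallest integer exceeding 3.524 is 4, and checking k=4: (8)/(10) = 0.8000 > 0.79.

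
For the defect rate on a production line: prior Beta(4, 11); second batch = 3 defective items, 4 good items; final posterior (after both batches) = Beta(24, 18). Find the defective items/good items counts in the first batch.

Because Beta–binomial updating is additive in the counts, the combined data contributed (α_post−α_prior, β_post−β_prior) successes and failures.
Total across both batches: 24−4=20 defective items, 18−11=7 good items.
Subtract the second batch: 20−3=17 defective items and 7−4=3 good items.

17 defective items and 3 good items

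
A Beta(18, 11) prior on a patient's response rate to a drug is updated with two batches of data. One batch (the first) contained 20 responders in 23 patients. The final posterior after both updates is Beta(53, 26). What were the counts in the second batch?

15 responders and 12 non-responders

Sequential conjugate updates are equivalent to a single update on the pooled data, so total successes = posterior α − prior α and total failures = posterior β − prior β.
Total across both batches: 53−18=35 responders, 26−11=15 non-responders.
Subtract the first batch: 35−20=15 responders and 15−3=12 non-responders.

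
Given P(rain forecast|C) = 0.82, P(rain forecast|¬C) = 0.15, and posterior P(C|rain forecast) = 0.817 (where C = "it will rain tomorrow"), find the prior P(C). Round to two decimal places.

Bayes' rule in odds form gives O(C|E) = O(C)·[P(E|C)/P(E|¬C)], hence O(C) = O(C|E)/LR.
Posterior odds = 0.817/(1−0.817) = 4.4645. LR = 0.82/0.15 = 5.4667.
Prior odds = 4.4645/5.4667 = 0.8167, so P(C) = 0.8167/(1+0.8167) ≈ 0.45.

P(C) = 0.45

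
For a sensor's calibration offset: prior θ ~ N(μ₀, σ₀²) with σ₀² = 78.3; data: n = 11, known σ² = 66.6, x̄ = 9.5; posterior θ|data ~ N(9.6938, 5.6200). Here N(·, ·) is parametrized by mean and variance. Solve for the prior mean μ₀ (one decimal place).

μ₀ = 12.2

The posterior mean is a precision-weighted average: μ_n = (τ₀μ₀ + τ_data·x̄)/(τ₀+τ_data), with τ₀=1/σ₀² and τ_data=n/σ².
Here τ₀ = 1/78.3 = 0.012771 and τ_data = 11/66.6 = 0.165165, so τ_n = 0.177936.
Rearranging for μ₀: μ₀ = (μ_n·τ_n − τ_data·x̄)/τ₀ = (9.6938·0.177936 − 0.165165·9.5) / 0.012771 = 0.155808/0.012771 ≈ 12.2.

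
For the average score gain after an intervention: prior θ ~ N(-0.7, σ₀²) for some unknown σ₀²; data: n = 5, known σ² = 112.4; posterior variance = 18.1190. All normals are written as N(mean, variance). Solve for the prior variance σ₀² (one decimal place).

σ₀² = 93.4

Posterior precision equals prior precision plus data precision: 1/σ_n² = 1/σ₀² + n/σ².
So 1/σ₀² = 1/18.1190 − 5/112.4 = 0.055191 − 0.044484 = 0.010707.
Hence σ₀² = 1/0.010707 ≈ 93.4.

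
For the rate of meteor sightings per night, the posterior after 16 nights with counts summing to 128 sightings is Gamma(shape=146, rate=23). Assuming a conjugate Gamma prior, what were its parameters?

A Gamma(α, β) prior (rate parametrization) on a Poisson rate with n observations summing to S gives posterior Gamma(α+S, β+n).
So α = 146 − 128 = 18 and β = 23 − 16 = 7.

Gamma(shape=18, rate=7)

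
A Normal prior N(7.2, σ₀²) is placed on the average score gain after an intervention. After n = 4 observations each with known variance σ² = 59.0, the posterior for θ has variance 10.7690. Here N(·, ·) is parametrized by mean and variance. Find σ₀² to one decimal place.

σ₀² = 39.9

Posterior precision equals prior precision plus data precision: 1/σ_n² = 1/σ₀² + n/σ².
So 1/σ₀² = 1/10.7690 − 4/59.0 = 0.092859 − 0.067797 = 0.025062.
Hence σ₀² = 1/0.025062 ≈ 39.9.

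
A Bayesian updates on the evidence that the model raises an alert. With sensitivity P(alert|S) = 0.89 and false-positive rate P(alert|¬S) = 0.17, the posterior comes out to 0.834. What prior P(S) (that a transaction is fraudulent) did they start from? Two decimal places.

In odds form, posterior odds = prior odds × likelihood ratio, so prior odds = posterior odds ÷ LR.
Posterior odds = 0.834/(1−0.834) = 5.0241. LR = 0.89/0.17 = 5.2353.
Prior odds = 5.0241/5.2353 = 0.9597, so P(S) = 0.9597/(1+0.9597) ≈ 0.49.

P(S) = 0.49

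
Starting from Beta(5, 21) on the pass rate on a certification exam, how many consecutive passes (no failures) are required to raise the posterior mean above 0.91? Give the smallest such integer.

After k passes and 0 failures the posterior is Beta(5+k, 21), with mean (5+k)/(5+21+k).
Set (5+k)/(26+k) > 0.91 and solve: k > (0.91·26 − 5)/(1 − 0.91) = 207.333.
The smallest integer exceeding 207.333 is 208, and checking k=208: (213)/(234) = 0.9103 > 0.91.

k = 208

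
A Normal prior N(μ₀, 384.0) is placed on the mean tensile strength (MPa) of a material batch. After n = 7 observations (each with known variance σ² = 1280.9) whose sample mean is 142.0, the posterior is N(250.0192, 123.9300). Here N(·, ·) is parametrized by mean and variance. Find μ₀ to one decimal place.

The posterior mean is a precision-weighted average: μ_n = (τ₀μ₀ + τ_data·x̄)/(τ₀+τ_data), with τ₀=1/σ₀² and τ_data=n/σ².
Here τ₀ = 1/384.0 = 0.002604 and τ_data = 7/1280.9 = 0.005465, so τ_n = 0.008069.
Rearranging for μ₀: μ₀ = (μ_n·τ_n − τ_data·x̄)/τ₀ = (250.0192·0.008069 − 0.005465·142.0) / 0.002604 = 1.241375/0.002604 ≈ 476.7.

μ₀ = 476.7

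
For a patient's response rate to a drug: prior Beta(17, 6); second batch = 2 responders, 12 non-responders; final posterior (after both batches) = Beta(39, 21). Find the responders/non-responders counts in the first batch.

Sequential conjugate updates are equivalent to a single update on the pooled data, so total successes = posterior α − prior α and total failures = posterior β − prior β.
Total across both batches: 39−17=22 responders, 21−6=15 non-responders.
Subtract the second batch: 22−2=20 responders and 15−12=3 non-responders.

20 responders and 3 non-responders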